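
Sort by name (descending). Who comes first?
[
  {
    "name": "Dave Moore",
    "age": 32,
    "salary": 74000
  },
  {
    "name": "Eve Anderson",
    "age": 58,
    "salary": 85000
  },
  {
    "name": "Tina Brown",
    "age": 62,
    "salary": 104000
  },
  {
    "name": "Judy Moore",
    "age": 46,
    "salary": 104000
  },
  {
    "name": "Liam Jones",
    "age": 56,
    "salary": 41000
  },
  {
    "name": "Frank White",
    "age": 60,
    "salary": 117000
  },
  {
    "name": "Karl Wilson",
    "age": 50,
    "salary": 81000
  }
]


Sort by: name (descending)

Sorted order:
  1. Tina Brown (name = Tina Brown)
  2. Liam Jones (name = Liam Jones)
  3. Karl Wilson (name = Karl Wilson)
  4. Judy Moore (name = Judy Moore)
  5. Frank White (name = Frank White)
  6. Eve Anderson (name = Eve Anderson)
  7. Dave Moore (name = Dave Moore)

First: Tina Brown

Tina Brown


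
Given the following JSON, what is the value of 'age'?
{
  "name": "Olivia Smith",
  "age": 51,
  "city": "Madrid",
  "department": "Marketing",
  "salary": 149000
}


Looking up field 'age'
Value: 51

51


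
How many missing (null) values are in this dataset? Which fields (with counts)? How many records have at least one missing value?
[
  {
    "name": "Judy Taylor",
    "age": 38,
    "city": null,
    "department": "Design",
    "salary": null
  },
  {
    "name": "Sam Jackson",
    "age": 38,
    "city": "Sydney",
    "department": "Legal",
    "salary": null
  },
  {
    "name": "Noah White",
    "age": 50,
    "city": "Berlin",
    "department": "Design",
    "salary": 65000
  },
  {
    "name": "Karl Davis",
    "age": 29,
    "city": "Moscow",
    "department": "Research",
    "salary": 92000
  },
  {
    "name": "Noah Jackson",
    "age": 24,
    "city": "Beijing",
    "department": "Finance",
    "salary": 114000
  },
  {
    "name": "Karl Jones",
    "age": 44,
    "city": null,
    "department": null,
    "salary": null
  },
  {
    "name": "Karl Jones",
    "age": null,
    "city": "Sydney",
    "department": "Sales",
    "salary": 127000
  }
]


Checking for missing (null) values in 7 records:

  Judy Taylor: city, salary
  Sam Jackson: salary
  Noah White: complete
  Karl Davis: complete
  Noah Jackson: complete
  Karl Jones: city, department, salary
  Karl Jones: age

Per field:
  name: 0 missing
  age: 1 missing
  city: 2 missing
  department: 1 missing
  salary: 3 missing

Total missing values: 7
Records with any missing: 4

7 missing values (age: 1, city: 2, department: 1, salary: 3); 4 incomplete records


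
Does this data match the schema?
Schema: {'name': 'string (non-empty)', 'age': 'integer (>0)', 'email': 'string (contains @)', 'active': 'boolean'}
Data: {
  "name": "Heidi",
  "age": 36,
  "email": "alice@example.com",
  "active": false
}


Validating each field against schema:
  name: OK (non-empty string)
  age: OK (positive integer)
  email: OK (string with @)
  active: OK (boolean)

Result: VALID

VALID


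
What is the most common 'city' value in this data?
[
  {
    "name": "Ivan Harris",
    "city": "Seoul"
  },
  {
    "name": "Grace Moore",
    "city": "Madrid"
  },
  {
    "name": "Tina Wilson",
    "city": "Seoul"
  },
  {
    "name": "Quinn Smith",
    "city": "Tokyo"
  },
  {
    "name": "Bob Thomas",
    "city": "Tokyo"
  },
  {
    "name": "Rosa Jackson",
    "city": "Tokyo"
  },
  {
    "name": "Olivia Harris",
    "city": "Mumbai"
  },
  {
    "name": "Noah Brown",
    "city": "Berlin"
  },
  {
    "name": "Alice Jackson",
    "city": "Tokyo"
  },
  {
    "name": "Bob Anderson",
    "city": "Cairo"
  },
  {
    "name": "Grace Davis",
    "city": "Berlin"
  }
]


Counting 'city' values across 11 records:

  Tokyo: 4 ####
  Seoul: 2 ##
  Berlin: 2 ##
  Madrid: 1 #
  Mumbai: 1 #
  Cairo: 1 #

Most common: Tokyo (4 times)

Tokyo (4 times)


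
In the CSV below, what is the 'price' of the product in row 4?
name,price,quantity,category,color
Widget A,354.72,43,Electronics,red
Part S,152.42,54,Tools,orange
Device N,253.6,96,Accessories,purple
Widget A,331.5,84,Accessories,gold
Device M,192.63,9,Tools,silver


Query: Row 4 ('Widget A'), column 'price'
Value: 331.5

331.5


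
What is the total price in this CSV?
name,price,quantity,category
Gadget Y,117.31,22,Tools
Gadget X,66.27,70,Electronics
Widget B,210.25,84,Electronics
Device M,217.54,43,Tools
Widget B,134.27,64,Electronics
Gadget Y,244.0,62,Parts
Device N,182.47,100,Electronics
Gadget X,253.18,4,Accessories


Computing total price:
Values: [117.31, 66.27, 210.25, 217.54, 134.27, 244.0, 182.47, 253.18]
Sum = 1425.29

1425.29


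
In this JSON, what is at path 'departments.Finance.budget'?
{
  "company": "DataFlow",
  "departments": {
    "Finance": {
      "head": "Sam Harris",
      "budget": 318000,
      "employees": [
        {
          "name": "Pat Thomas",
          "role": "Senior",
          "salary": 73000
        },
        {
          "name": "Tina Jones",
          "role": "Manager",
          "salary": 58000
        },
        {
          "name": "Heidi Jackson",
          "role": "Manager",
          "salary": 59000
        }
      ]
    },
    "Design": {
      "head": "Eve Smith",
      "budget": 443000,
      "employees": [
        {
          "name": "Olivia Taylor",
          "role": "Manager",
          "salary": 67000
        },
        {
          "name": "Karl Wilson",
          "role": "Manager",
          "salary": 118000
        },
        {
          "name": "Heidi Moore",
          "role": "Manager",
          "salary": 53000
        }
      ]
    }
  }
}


Path: departments.Finance.budget

Navigate:
  -> departments
  -> Finance
  -> budget = 318000

318000


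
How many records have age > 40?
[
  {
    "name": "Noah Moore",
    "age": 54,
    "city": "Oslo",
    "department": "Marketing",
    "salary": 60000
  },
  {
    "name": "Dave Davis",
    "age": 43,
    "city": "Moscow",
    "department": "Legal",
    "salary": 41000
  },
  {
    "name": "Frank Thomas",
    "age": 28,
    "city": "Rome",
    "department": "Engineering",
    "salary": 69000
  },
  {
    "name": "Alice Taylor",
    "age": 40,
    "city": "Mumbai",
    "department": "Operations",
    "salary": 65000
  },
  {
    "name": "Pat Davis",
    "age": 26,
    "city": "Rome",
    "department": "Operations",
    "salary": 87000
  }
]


Data: 5 records
Condition: age > 40

Checking each record:
  Noah Moore: 54 MATCH
  Dave Davis: 43 MATCH
  Frank Thomas: 28
  Alice Taylor: 40
  Pat Davis: 26

Count: 2

2


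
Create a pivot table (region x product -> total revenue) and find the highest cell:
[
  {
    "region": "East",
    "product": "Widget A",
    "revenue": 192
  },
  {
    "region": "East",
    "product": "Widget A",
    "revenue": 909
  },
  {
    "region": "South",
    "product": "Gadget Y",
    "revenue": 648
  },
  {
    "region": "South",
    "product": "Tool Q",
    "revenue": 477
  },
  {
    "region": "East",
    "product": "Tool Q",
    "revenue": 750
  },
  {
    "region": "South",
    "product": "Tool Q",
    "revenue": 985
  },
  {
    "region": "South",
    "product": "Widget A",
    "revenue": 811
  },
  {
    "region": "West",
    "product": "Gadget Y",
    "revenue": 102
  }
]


Pivot: region (rows) x product (columns) -> total revenue

     Gadget Y      Tool Q        Widget A    
East             0           750          1101  
South          648          1462           811  
West           102             0             0  

Highest: South / Tool Q = $1462

South / Tool Q = $1462


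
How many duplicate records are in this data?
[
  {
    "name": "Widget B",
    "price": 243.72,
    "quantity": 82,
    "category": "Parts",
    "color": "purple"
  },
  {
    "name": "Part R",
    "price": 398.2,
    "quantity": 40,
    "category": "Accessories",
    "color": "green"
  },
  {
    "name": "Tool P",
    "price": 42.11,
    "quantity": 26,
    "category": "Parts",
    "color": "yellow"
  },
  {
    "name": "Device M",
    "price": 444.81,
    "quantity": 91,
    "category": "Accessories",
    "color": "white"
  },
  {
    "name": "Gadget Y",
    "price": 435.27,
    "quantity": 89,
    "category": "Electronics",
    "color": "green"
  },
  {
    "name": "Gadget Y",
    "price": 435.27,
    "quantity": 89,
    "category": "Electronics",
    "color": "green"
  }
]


Checking 6 records for duplicates:

  Row 1: Widget B ($243.72, qty 82)
  Row 2: Part R ($398.2, qty 40)
  Row 3: Tool P ($42.11, qty 26)
  Row 4: Device M ($444.81, qty 91)
  Row 5: Gadget Y ($435.27, qty 89)
  Row 6: Gadget Y ($435.27, qty 89) <-- DUPLICATE

Duplicates found: 1
Unique records: 5

1 duplicates, 5 unique


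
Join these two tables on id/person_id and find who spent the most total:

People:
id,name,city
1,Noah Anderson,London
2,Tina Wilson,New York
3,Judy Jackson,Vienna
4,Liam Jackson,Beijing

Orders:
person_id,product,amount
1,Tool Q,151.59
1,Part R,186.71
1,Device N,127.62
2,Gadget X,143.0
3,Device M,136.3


Join on: people.id = orders.person_id

Joined rows:
  Noah Anderson (London) bought Tool Q for $151.59
  Noah Anderson (London) bought Part R for $186.71
  Noah Anderson (London) bought Device N for $127.62
  Tina Wilson (New York) bought Gadget X for $143.0
  Judy Jackson (Vienna) bought Device M for $136.3

Total per person:
  Noah Anderson: $465.92
  Tina Wilson: $143.00
  Judy Jackson: $136.30

Top spender: Noah Anderson ($465.92)

Noah Anderson ($465.92)


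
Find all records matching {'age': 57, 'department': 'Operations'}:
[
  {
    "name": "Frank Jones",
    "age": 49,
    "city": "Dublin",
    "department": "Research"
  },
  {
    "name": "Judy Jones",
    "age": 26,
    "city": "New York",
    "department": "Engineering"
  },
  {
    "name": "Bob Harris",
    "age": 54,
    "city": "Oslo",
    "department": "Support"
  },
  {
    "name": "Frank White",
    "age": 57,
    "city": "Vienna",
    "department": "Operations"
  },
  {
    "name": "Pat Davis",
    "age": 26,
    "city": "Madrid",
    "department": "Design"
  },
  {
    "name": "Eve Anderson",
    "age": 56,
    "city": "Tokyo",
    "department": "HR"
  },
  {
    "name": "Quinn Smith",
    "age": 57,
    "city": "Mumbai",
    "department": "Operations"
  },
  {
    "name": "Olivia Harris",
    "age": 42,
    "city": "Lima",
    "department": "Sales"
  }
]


Search criteria: {'age': 57, 'department': 'Operations'}

Checking 8 records:
  Frank Jones: {age: 49, department: Research}
  Judy Jones: {age: 26, department: Engineering}
  Bob Harris: {age: 54, department: Support}
  Frank White: {age: 57, department: Operations} <-- MATCH
  Pat Davis: {age: 26, department: Design}
  Eve Anderson: {age: 56, department: HR}
  Quinn Smith: {age: 57, department: Operations} <-- MATCH
  Olivia Harris: {age: 42, department: Sales}

Matches: ["Frank White", "Quinn Smith"]

["Frank White", "Quinn Smith"]


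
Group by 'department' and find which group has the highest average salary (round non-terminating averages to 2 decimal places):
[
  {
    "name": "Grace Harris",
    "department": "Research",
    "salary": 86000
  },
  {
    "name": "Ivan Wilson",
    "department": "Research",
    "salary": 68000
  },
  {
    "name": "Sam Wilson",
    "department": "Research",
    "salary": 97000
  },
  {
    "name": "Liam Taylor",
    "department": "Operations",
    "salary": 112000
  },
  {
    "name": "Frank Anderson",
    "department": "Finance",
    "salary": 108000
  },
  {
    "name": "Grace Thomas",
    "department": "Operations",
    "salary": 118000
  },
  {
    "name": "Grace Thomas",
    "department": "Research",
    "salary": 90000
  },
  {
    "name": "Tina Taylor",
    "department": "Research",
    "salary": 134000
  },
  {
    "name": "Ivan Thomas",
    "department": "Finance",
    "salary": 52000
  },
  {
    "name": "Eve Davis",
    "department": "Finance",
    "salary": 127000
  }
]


Group by: department

Groups:
  Finance: 3 people, avg salary = 287000/3 ≈ $95666.67
  Operations: 2 people, avg salary = 230000/2 = $115000
  Research: 5 people, avg salary = 475000/5 = $95000

Highest average salary: Operations ($115000)

Operations ($115000)


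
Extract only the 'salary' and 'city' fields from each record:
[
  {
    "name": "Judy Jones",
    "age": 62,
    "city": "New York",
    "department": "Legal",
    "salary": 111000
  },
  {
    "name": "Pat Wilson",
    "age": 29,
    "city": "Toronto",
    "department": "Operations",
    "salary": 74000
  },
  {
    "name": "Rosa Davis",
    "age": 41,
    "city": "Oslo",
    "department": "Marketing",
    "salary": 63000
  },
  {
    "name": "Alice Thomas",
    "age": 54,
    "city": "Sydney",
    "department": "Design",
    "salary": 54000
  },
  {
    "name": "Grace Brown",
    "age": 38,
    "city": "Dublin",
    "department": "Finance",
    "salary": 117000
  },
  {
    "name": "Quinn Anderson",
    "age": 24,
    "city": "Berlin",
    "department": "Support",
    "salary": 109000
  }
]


Original: 6 records with fields: name, age, city, department, salary
Keep: ['salary', 'city']
Drop: ['name', 'age', 'department']
Result: 6 records, 2 fields each

[
  {
    "salary": 111000,
    "city": "New York"
  },
  {
    "salary": 74000,
    "city": "Toronto"
  },
  {
    "salary": 63000,
    "city": "Oslo"
  },
  {
    "salary": 54000,
    "city": "Sydney"
  },
  {
    "salary": 117000,
    "city": "Dublin"
  },
  {
    "salary": 109000,
    "city": "Berlin"
  }
]


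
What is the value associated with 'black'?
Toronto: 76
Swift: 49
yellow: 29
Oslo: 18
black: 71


Looking up key 'black'
Value: 71

71


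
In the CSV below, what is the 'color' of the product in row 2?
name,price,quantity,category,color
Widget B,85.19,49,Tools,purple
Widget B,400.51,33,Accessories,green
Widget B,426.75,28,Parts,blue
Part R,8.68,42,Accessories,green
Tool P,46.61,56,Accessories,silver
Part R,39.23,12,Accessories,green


Query: Row 2 ('Widget B'), column 'color'
Value: green

green


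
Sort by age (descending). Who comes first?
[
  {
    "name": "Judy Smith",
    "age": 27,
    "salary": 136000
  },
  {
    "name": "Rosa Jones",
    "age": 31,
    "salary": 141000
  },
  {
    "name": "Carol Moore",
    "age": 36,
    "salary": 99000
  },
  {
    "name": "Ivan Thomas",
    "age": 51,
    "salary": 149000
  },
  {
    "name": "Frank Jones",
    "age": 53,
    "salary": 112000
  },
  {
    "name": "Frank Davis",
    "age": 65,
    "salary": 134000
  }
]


Sort by: age (descending)

Sorted order:
  1. Frank Davis (age = 65)
  2. Frank Jones (age = 53)
  3. Ivan Thomas (age = 51)
  4. Carol Moore (age = 36)
  5. Rosa Jones (age = 31)
  6. Judy Smith (age = 27)

First: Frank Davis

Frank Davis


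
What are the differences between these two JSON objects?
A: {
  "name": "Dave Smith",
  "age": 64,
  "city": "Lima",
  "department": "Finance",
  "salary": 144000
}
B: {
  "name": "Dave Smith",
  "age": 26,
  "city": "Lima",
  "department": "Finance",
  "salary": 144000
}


Comparing each field (in key order):
  name: same
  age: DIFFERENT
  city: same
  department: same
  salary: same
Differences:
  age: 64 -> 26

1 field(s) changed

1 change: age


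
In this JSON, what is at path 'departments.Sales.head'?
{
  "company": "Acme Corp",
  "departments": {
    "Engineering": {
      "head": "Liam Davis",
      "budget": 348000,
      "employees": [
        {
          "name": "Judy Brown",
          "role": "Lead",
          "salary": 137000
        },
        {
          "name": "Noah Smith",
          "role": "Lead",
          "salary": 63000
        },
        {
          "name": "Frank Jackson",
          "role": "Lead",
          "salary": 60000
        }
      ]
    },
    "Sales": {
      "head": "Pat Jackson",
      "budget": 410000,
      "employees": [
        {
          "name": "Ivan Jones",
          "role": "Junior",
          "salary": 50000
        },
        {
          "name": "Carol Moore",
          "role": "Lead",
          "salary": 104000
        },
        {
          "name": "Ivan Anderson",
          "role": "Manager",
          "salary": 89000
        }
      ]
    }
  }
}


Path: departments.Sales.head

Navigate:
  -> departments
  -> Sales
  -> head = 'Pat Jackson'

Pat Jackson


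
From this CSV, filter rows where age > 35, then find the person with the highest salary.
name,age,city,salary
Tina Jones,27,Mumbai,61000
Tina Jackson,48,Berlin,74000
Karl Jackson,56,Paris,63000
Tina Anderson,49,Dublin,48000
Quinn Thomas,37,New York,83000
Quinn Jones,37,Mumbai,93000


Filter: age > 35
Sort by: salary (descending)

Filtered records (5):
  Quinn Jones, age 37, salary $93000
  Quinn Thomas, age 37, salary $83000
  Tina Jackson, age 48, salary $74000
  Karl Jackson, age 56, salary $63000
  Tina Anderson, age 49, salary $48000

Highest salary: Quinn Jones ($93000)

Quinn Jones


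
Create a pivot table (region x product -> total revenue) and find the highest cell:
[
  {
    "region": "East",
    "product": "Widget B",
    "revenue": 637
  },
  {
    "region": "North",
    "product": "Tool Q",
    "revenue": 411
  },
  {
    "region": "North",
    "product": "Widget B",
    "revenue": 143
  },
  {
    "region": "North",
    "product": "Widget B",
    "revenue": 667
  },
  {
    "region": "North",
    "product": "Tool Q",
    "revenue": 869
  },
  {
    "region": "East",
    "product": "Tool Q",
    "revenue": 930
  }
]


Pivot: region (rows) x product (columns) -> total revenue

     Tool Q        Widget B    
East           930           637  
North         1280           810  

Highest: North / Tool Q = $1280

North / Tool Q = $1280


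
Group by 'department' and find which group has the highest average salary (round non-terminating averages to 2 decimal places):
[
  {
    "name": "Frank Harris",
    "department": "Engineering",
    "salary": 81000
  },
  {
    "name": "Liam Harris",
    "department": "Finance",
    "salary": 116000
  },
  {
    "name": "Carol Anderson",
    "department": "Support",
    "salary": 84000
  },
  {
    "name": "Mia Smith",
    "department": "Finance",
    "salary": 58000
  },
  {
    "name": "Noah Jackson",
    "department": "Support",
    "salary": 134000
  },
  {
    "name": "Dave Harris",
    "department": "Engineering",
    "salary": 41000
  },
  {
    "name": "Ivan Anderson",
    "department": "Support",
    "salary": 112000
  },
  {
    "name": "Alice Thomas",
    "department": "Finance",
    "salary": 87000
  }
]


Group by: department

Groups:
  Engineering: 2 people, avg salary = 122000/2 = $61000
  Finance: 3 people, avg salary = 261000/3 = $87000
  Support: 3 people, avg salary = 330000/3 = $110000

Highest average salary: Support ($110000)

Support ($110000)


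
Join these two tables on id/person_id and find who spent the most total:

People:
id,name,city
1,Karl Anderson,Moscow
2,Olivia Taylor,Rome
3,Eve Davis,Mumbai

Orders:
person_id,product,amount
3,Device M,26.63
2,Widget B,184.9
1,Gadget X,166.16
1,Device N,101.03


Join on: people.id = orders.person_id

Joined rows:
  Eve Davis (Mumbai) bought Device M for $26.63
  Olivia Taylor (Rome) bought Widget B for $184.9
  Karl Anderson (Moscow) bought Gadget X for $166.16
  Karl Anderson (Moscow) bought Device N for $101.03

Total per person:
  Karl Anderson: $267.19
  Olivia Taylor: $184.90
  Eve Davis: $26.63

Top spender: Karl Anderson ($267.19)

Karl Anderson ($267.19)


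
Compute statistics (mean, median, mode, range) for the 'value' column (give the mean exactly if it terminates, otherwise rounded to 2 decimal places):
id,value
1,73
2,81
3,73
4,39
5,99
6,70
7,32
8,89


Data: [73, 81, 73, 39, 99, 70, 32, 89]
Count: 8
Sum: 556
Mean: 556/8 = 69.5
Sorted: [32, 39, 70, 73, 73, 81, 89, 99]
Median: 73.0
Mode: 73 (2 times)
Range: 99 - 32 = 67
Min: 32, Max: 99

mean=69.5, median=73.0, mode=73, range=67


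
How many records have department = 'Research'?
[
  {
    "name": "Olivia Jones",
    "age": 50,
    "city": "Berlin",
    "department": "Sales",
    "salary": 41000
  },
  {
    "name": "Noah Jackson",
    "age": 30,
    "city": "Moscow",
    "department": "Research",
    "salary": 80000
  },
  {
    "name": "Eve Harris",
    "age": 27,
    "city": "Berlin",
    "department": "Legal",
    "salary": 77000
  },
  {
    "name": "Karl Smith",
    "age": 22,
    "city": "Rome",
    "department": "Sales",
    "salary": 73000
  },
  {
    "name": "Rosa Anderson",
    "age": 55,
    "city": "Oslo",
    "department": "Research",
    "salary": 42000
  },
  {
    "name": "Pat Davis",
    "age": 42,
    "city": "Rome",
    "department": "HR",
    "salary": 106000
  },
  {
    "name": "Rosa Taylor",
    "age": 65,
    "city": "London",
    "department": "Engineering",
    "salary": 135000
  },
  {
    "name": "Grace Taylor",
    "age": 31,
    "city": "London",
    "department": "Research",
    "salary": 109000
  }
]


Data: 8 records
Condition: department = 'Research'

Checking each record:
  Olivia Jones: Sales
  Noah Jackson: Research MATCH
  Eve Harris: Legal
  Karl Smith: Sales
  Rosa Anderson: Research MATCH
  Pat Davis: HR
  Rosa Taylor: Engineering
  Grace Taylor: Research MATCH

Count: 3

3


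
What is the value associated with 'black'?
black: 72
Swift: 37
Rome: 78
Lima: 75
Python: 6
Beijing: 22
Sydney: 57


Looking up key 'black'
Value: 72

72


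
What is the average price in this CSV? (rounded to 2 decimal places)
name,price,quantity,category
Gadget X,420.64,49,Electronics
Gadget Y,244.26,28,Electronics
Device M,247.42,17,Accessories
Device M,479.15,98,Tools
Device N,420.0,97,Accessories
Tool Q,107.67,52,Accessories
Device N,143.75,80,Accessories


Computing average price:
Values: [420.64, 244.26, 247.42, 479.15, 420.0, 107.67, 143.75]
Sum = 2062.89
Count = 7
Average = 2062.89/7 ≈ 294.70 (rounded to 2 decimal places)

294.70


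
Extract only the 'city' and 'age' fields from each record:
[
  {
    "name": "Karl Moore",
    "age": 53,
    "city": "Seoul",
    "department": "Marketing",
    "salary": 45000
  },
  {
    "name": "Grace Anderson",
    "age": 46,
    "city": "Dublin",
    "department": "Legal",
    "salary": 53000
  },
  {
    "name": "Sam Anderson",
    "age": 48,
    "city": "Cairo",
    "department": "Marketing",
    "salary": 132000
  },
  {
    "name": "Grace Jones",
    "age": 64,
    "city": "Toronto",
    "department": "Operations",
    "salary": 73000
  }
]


Original: 4 records with fields: name, age, city, department, salary
Keep: ['city', 'age']
Drop: ['name', 'department', 'salary']
Result: 4 records, 2 fields each

[
  {
    "city": "Seoul",
    "age": 53
  },
  {
    "city": "Dublin",
    "age": 46
  },
  {
    "city": "Cairo",
    "age": 48
  },
  {
    "city": "Toronto",
    "age": 64
  }
]


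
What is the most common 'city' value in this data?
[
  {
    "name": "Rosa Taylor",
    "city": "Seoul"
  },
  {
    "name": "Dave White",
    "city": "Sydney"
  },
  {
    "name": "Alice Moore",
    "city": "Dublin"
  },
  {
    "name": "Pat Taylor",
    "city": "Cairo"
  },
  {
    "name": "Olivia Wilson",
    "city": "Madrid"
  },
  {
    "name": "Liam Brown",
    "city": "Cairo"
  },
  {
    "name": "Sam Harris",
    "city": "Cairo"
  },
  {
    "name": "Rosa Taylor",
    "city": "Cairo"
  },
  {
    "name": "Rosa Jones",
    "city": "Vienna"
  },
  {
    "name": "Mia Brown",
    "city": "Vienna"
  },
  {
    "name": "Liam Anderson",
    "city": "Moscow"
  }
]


Counting 'city' values across 11 records:

  Cairo: 4 ####
  Vienna: 2 ##
  Seoul: 1 #
  Sydney: 1 #
  Dublin: 1 #
  Madrid: 1 #
  Moscow: 1 #

Most common: Cairo (4 times)

Cairo (4 times)


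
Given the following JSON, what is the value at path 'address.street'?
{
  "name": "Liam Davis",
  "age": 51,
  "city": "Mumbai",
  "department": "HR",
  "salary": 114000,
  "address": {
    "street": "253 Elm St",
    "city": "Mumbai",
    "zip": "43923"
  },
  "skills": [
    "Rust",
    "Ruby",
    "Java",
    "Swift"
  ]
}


Query: address.street
Path: address -> street
Value: 253 Elm St

253 Elm St


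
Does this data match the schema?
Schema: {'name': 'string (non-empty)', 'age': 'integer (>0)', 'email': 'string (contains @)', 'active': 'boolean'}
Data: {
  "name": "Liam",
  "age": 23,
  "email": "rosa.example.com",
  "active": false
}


Validating each field against schema:
  name: OK (non-empty string)
  age: OK (positive integer)
  email: FAIL ("rosa.example.com" does not contain @)
  active: OK (boolean)

Result: INVALID (1 error: email)

INVALID (1 error: email)


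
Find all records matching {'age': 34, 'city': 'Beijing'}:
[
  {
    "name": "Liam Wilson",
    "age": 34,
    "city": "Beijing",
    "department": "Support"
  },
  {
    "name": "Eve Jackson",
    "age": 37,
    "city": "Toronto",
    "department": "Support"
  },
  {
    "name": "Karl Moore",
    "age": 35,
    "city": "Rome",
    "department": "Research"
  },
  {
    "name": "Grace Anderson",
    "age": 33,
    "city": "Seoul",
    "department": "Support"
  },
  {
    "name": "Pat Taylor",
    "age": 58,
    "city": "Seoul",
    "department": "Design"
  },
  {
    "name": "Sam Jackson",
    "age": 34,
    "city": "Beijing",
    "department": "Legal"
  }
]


Search criteria: {'age': 34, 'city': 'Beijing'}

Checking 6 records:
  Liam Wilson: {age: 34, city: Beijing} <-- MATCH
  Eve Jackson: {age: 37, city: Toronto}
  Karl Moore: {age: 35, city: Rome}
  Grace Anderson: {age: 33, city: Seoul}
  Pat Taylor: {age: 58, city: Seoul}
  Sam Jackson: {age: 34, city: Beijing} <-- MATCH

Matches: ["Liam Wilson", "Sam Jackson"]

["Liam Wilson", "Sam Jackson"]


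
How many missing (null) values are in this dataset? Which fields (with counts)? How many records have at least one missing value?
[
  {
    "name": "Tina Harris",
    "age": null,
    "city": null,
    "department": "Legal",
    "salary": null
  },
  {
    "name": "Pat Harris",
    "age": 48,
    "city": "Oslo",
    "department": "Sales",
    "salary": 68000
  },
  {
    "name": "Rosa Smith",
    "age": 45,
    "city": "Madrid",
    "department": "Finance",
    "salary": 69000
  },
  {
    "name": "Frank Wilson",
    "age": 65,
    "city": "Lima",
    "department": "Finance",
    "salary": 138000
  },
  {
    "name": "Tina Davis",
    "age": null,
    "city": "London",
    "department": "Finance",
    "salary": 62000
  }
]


Checking for missing (null) values in 5 records:

  Tina Harris: age, city, salary
  Pat Harris: complete
  Rosa Smith: complete
  Frank Wilson: complete
  Tina Davis: age

Per field:
  name: 0 missing
  age: 2 missing
  city: 1 missing
  department: 0 missing
  salary: 1 missing

Total missing values: 4
Records with any missing: 2

4 missing values (age: 2, city: 1, salary: 1); 2 incomplete records


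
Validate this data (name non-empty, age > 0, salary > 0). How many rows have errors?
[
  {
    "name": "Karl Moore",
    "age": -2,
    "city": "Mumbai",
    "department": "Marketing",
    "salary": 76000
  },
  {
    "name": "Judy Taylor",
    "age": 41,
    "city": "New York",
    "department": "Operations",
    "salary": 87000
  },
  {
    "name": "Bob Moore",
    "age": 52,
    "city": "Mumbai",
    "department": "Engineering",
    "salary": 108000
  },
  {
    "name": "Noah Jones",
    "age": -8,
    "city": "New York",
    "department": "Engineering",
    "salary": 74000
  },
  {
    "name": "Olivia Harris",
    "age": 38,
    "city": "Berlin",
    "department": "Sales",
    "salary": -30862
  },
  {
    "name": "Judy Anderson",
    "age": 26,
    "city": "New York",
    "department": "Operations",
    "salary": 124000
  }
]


Validating 6 records:
Rules: name non-empty, age > 0, salary > 0

  Row 1 (Karl Moore): negative age: -2
  Row 2 (Judy Taylor): OK
  Row 3 (Bob Moore): OK
  Row 4 (Noah Jones): negative age: -8
  Row 5 (Olivia Harris): negative salary: -30862
  Row 6 (Judy Anderson): OK

Total errors: 3

3 errors


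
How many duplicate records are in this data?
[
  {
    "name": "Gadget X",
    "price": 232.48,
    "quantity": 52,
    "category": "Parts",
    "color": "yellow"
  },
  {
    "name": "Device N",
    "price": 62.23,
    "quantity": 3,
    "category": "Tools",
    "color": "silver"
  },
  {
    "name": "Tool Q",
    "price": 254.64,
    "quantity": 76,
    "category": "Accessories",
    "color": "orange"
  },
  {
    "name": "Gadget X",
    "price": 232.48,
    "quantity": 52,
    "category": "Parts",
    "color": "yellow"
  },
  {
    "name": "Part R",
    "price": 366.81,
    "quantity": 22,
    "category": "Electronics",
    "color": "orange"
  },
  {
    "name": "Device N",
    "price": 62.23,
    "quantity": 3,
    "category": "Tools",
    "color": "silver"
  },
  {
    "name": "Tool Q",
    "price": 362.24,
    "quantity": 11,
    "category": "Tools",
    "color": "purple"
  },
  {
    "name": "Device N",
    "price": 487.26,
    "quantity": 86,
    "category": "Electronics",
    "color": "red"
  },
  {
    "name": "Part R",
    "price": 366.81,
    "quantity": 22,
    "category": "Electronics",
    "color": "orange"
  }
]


Checking 9 records for duplicates:

  Row 1: Gadget X ($232.48, qty 52)
  Row 2: Device N ($62.23, qty 3)
  Row 3: Tool Q ($254.64, qty 76)
  Row 4: Gadget X ($232.48, qty 52) <-- DUPLICATE
  Row 5: Part R ($366.81, qty 22)
  Row 6: Device N ($62.23, qty 3) <-- DUPLICATE
  Row 7: Tool Q ($362.24, qty 11)
  Row 8: Device N ($487.26, qty 86)
  Row 9: Part R ($366.81, qty 22) <-- DUPLICATE

Duplicates found: 3
Unique records: 6

3 duplicates, 6 unique


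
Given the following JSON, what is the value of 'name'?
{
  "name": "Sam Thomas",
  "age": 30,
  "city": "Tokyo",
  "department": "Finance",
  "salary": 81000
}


Looking up field 'name'
Value: Sam Thomas

Sam Thomas


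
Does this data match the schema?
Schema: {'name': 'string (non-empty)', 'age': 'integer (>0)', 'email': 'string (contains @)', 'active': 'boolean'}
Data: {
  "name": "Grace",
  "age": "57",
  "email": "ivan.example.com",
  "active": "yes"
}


Validating each field against schema:
  name: OK (non-empty string)
  age: FAIL ("57" is not an integer)
  email: FAIL ("ivan.example.com" does not contain @)
  active: FAIL ("yes" is not a boolean)

Result: INVALID (3 errors: age, email, active)

INVALID (3 errors: age, email, active)


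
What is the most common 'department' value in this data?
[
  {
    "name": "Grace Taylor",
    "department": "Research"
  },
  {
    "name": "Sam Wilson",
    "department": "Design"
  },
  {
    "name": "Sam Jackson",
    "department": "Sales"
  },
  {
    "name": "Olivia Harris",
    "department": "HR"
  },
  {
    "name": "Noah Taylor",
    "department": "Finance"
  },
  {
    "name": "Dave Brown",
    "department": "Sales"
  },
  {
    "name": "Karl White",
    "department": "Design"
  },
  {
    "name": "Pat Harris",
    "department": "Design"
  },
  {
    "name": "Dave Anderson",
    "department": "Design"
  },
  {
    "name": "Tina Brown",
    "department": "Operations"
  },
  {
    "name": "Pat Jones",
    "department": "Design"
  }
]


Counting 'department' values across 11 records:

  Design: 5 #####
  Sales: 2 ##
  Research: 1 #
  HR: 1 #
  Finance: 1 #
  Operations: 1 #

Most common: Design (5 times)

Design (5 times)


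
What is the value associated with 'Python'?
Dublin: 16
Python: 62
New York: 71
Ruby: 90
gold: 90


Looking up key 'Python'
Value: 62

62


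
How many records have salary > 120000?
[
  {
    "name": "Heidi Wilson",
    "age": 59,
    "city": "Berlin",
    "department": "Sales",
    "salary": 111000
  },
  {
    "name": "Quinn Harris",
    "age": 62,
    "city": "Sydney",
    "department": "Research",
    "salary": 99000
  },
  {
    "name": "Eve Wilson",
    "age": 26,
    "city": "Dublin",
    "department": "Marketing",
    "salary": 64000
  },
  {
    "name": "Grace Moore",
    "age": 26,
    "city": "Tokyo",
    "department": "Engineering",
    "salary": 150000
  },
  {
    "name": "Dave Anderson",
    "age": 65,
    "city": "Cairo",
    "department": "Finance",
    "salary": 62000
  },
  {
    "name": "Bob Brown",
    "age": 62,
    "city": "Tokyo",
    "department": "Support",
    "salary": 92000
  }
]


Data: 6 records
Condition: salary > 120000

Checking each record:
  Heidi Wilson: 111000
  Quinn Harris: 99000
  Eve Wilson: 64000
  Grace Moore: 150000 MATCH
  Dave Anderson: 62000
  Bob Brown: 92000

Count: 1

1


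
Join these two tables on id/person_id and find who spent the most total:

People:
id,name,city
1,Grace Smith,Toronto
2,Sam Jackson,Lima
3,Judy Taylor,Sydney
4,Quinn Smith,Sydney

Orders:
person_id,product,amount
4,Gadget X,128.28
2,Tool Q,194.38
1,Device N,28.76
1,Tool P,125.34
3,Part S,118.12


Join on: people.id = orders.person_id

Joined rows:
  Quinn Smith (Sydney) bought Gadget X for $128.28
  Sam Jackson (Lima) bought Tool Q for $194.38
  Grace Smith (Toronto) bought Device N for $28.76
  Grace Smith (Toronto) bought Tool P for $125.34
  Judy Taylor (Sydney) bought Part S for $118.12

Total per person:
  Sam Jackson: $194.38
  Grace Smith: $154.10
  Quinn Smith: $128.28
  Judy Taylor: $118.12

Top spender: Sam Jackson ($194.38)

Sam Jackson ($194.38)


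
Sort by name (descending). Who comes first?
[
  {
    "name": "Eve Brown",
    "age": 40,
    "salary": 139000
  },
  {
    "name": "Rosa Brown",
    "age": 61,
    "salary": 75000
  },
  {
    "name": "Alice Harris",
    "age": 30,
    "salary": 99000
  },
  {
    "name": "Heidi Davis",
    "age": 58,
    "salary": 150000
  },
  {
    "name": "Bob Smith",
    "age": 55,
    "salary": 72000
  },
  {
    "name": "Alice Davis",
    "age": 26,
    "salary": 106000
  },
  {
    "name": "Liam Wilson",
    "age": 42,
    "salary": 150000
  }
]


Sort by: name (descending)

Sorted order:
  1. Rosa Brown (name = Rosa Brown)
  2. Liam Wilson (name = Liam Wilson)
  3. Heidi Davis (name = Heidi Davis)
  4. Eve Brown (name = Eve Brown)
  5. Bob Smith (name = Bob Smith)
  6. Alice Harris (name = Alice Harris)
  7. Alice Davis (name = Alice Davis)

First: Rosa Brown

Rosa Brown


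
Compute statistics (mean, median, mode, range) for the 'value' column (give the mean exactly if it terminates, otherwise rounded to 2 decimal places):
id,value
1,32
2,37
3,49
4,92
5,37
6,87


Data: [32, 37, 49, 92, 37, 87]
Count: 6
Sum: 334
Mean: 334/6 ≈ 55.67 (rounded to 2 decimal places)
Sorted: [32, 37, 37, 49, 87, 92]
Median: 43.0
Mode: 37 (2 times)
Range: 92 - 32 = 60
Min: 32, Max: 92

mean≈55.67, median=43.0, mode=37, range=60


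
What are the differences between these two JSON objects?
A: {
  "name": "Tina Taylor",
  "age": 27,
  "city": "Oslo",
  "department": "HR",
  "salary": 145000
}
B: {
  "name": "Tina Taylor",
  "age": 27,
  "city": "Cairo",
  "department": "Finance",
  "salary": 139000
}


Comparing each field (in key order):
  name: same
  age: same
  city: DIFFERENT
  department: DIFFERENT
  salary: DIFFERENT
Differences:
  city: Oslo -> Cairo
  department: HR -> Finance
  salary: 145000 -> 139000

3 field(s) changed

3 changes: city, department, salary


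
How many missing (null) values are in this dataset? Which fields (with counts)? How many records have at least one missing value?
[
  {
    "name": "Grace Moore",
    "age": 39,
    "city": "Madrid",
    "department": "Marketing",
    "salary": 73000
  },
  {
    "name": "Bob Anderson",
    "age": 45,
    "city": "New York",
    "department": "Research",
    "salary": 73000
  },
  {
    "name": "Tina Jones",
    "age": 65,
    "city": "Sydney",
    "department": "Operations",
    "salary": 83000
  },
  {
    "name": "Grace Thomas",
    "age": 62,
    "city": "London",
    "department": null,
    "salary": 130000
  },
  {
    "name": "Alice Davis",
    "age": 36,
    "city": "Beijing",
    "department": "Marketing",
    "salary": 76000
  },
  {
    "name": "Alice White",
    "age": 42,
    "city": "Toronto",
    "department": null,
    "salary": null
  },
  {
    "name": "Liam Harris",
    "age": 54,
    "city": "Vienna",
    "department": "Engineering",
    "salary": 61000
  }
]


Checking for missing (null) values in 7 records:

  Grace Moore: complete
  Bob Anderson: complete
  Tina Jones: complete
  Grace Thomas: department
  Alice Davis: complete
  Alice White: department, salary
  Liam Harris: complete

Per field:
  name: 0 missing
  age: 0 missing
  city: 0 missing
  department: 2 missing
  salary: 1 missing

Total missing values: 3
Records with any missing: 2

3 missing values (department: 2, salary: 1); 2 incomplete records


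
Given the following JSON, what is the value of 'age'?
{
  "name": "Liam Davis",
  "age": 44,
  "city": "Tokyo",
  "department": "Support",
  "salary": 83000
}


Looking up field 'age'
Value: 44

44


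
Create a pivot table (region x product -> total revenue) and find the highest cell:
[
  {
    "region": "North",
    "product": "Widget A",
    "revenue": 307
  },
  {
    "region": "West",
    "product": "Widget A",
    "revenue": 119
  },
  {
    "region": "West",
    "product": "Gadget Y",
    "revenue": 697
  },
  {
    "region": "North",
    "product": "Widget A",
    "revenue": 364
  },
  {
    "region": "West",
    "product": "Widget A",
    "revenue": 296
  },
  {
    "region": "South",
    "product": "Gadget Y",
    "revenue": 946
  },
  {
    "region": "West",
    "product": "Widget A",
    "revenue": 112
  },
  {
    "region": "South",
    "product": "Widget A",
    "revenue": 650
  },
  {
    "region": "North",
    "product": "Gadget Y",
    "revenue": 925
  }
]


Pivot: region (rows) x product (columns) -> total revenue

     Gadget Y      Widget A    
North          925           671  
South          946           650  
West           697           527  

Highest: South / Gadget Y = $946

South / Gadget Y = $946


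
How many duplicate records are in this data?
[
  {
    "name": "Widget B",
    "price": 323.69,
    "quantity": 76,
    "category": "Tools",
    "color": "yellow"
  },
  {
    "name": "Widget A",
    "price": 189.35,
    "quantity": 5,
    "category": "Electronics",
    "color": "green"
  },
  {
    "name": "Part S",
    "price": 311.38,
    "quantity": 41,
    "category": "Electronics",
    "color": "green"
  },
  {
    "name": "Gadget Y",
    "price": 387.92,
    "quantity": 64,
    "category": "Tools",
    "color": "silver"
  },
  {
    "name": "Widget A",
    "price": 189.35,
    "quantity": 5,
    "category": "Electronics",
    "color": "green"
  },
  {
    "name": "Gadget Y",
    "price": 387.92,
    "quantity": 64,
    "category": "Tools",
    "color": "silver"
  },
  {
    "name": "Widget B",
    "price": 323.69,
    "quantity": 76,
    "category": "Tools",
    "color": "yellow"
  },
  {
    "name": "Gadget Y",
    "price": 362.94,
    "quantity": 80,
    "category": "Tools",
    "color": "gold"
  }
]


Checking 8 records for duplicates:

  Row 1: Widget B ($323.69, qty 76)
  Row 2: Widget A ($189.35, qty 5)
  Row 3: Part S ($311.38, qty 41)
  Row 4: Gadget Y ($387.92, qty 64)
  Row 5: Widget A ($189.35, qty 5) <-- DUPLICATE
  Row 6: Gadget Y ($387.92, qty 64) <-- DUPLICATE
  Row 7: Widget B ($323.69, qty 76) <-- DUPLICATE
  Row 8: Gadget Y ($362.94, qty 80)

Duplicates found: 3
Unique records: 5

3 duplicates, 5 unique


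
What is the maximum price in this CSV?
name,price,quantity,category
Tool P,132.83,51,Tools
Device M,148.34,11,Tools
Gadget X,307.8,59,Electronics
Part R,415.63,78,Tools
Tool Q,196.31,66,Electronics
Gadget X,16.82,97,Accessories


Computing maximum price:
Values: [132.83, 148.34, 307.8, 415.63, 196.31, 16.82]
Max = 415.63

415.63


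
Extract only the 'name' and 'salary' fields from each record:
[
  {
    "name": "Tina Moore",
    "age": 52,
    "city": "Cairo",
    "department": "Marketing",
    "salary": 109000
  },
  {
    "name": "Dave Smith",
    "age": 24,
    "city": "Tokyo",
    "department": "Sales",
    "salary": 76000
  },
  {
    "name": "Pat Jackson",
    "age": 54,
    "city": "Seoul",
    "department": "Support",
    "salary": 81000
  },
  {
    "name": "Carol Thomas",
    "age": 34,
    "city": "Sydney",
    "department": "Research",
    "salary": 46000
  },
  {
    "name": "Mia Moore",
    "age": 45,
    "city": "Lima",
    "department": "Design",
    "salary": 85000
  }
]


Original: 5 records with fields: name, age, city, department, salary
Keep: ['name', 'salary']
Drop: ['age', 'city', 'department']
Result: 5 records, 2 fields each

[
  {
    "name": "Tina Moore",
    "salary": 109000
  },
  {
    "name": "Dave Smith",
    "salary": 76000
  },
  {
    "name": "Pat Jackson",
    "salary": 81000
  },
  {
    "name": "Carol Thomas",
    "salary": 46000
  },
  {
    "name": "Mia Moore",
    "salary": 85000
  }
]
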